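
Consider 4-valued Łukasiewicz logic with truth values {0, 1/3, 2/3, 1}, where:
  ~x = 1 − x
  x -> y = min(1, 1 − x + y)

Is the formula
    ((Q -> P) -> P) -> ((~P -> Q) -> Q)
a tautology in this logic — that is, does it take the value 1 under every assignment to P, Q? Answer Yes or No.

Counterexample: take P = 2/3, Q = 0.
Q -> P = 0 -> 2/3 = 1
(Q -> P) -> P = 1 -> 2/3 = 2/3
~P = ~2/3 = 1/3
~P -> Q = 1/3 -> 0 = 2/3
(~P -> Q) -> Q = 2/3 -> 0 = 1/3
((Q -> P) -> P) -> ((~P -> Q) -> Q) = 2/3 -> 1/3 = 2/3
This gives 2/3 ≠ 1.

No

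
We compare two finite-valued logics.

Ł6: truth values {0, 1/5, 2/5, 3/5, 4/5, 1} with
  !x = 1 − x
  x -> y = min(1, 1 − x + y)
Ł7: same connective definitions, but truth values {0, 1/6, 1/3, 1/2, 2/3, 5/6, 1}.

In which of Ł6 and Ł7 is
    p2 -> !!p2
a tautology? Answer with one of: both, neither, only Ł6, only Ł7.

In Ł6: every assignment gives 1 — tautology.
In Ł7: every assignment gives 1 — tautology.

both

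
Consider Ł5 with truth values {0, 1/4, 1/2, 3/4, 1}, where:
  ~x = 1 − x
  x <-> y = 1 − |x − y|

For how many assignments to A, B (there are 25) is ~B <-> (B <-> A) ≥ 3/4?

value 1: 7 assignments (counts)
value 3/4: 7 assignments (counts)
value 1/2: 6 assignments
value 1/4: 3 assignments
value 0: 2 assignments
So 14 of the 25 assignments meet the threshold.

14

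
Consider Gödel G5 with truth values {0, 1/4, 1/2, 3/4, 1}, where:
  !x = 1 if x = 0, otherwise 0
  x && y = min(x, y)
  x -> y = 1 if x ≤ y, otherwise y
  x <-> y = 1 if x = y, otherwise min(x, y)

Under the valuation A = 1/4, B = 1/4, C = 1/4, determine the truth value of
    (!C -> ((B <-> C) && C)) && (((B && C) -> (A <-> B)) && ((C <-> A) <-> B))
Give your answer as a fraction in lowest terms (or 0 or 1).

!C = !1/4 = 0
B <-> C = 1/4 <-> 1/4 = 1
(B <-> C) && C = 1 && 1/4 = 1/4
!C -> ((B <-> C) && C) = 0 -> 1/4 = 1
B && C = 1/4 && 1/4 = 1/4
A <-> B = 1/4 <-> 1/4 = 1
(B && C) -> (A <-> B) = 1/4 -> 1 = 1
C <-> A = 1/4 <-> 1/4 = 1
(C <-> A) <-> B = 1 <-> 1/4 = 1/4
((B && C) -> (A <-> B)) && ((C <-> A) <-> B) = 1 && 1/4 = 1/4
(!C -> ((B <-> C) && C)) && (((B && C) -> (A <-> B)) && ((C <-> A) <-> B)) = 1 && 1/4 = 1/4

1/4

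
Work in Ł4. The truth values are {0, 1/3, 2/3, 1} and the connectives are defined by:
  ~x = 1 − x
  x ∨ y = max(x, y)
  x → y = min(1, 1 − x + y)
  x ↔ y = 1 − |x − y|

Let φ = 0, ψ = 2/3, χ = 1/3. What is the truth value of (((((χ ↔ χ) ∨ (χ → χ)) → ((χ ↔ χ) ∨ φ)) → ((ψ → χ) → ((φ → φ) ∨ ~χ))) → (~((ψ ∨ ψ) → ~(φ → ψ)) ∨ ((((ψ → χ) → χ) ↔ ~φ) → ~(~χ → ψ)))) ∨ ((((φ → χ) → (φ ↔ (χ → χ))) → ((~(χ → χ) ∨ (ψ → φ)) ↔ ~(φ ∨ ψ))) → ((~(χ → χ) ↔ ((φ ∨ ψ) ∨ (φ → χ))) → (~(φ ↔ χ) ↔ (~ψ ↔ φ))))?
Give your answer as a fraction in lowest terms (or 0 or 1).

1

χ ↔ χ = 1/3 ↔ 1/3 = 1
χ → χ = 1/3 → 1/3 = 1
(χ ↔ χ) ∨ (χ → χ) = 1 ∨ 1 = 1
χ ↔ χ = 1/3 ↔ 1/3 = 1
(χ ↔ χ) ∨ φ = 1 ∨ 0 = 1
((χ ↔ χ) ∨ (χ → χ)) → ((χ ↔ χ) ∨ φ) = 1 → 1 = 1
ψ → χ = 2/3 → 1/3 = 2/3
φ → φ = 0 → 0 = 1
~χ = ~1/3 = 2/3
(φ → φ) ∨ ~χ = 1 ∨ 2/3 = 1
(ψ → χ) → ((φ → φ) ∨ ~χ) = 2/3 → 1 = 1
(((χ ↔ χ) ∨ (χ → χ)) → ((χ ↔ χ) ∨ φ)) → ((ψ → χ) → ((φ → φ) ∨ ~χ)) = 1 → 1 = 1
ψ ∨ ψ = 2/3 ∨ 2/3 = 2/3
φ → ψ = 0 → 2/3 = 1
~(φ → ψ) = ~1 = 0
(ψ ∨ ψ) → ~(φ → ψ) = 2/3 → 0 = 1/3
~((ψ ∨ ψ) → ~(φ → ψ)) = ~1/3 = 2/3
ψ → χ = 2/3 → 1/3 = 2/3
(ψ → χ) → χ = 2/3 → 1/3 = 2/3
~φ = ~0 = 1
((ψ → χ) → χ) ↔ ~φ = 2/3 ↔ 1 = 2/3
~χ = ~1/3 = 2/3
~χ → ψ = 2/3 → 2/3 = 1
~(~χ → ψ) = ~1 = 0
(((ψ → χ) → χ) ↔ ~φ) → ~(~χ → ψ) = 2/3 → 0 = 1/3
~((ψ ∨ ψ) → ~(φ → ψ)) ∨ ((((ψ → χ) → χ) ↔ ~φ) → ~(~χ → ψ)) = 2/3 ∨ 1/3 = 2/3
((((χ ↔ χ) ∨ (χ → χ)) → ((χ ↔ χ) ∨ φ)) → ((ψ → χ) → ((φ → φ) ∨ ~χ))) → (~((ψ ∨ ψ) → ~(φ → ψ)) ∨ ((((ψ → χ) → χ) ↔ ~φ) → ~(~χ → ψ))) = 1 → 2/3 = 2/3
φ → χ = 0 → 1/3 = 1
χ → χ = 1/3 → 1/3 = 1
φ ↔ (χ → χ) = 0 ↔ 1 = 0
(φ → χ) → (φ ↔ (χ → χ)) = 1 → 0 = 0
χ → χ = 1/3 → 1/3 = 1
~(χ → χ) = ~1 = 0
ψ → φ = 2/3 → 0 = 1/3
~(χ → χ) ∨ (ψ → φ) = 0 ∨ 1/3 = 1/3
φ ∨ ψ = 0 ∨ 2/3 = 2/3
~(φ ∨ ψ) = ~2/3 = 1/3
(~(χ → χ) ∨ (ψ → φ)) ↔ ~(φ ∨ ψ) = 1/3 ↔ 1/3 = 1
((φ → χ) → (φ ↔ (χ → χ))) → ((~(χ → χ) ∨ (ψ → φ)) ↔ ~(φ ∨ ψ)) = 0 → 1 = 1
χ → χ = 1/3 → 1/3 = 1
~(χ → χ) = ~1 = 0
φ ∨ ψ = 0 ∨ 2/3 = 2/3
φ → χ = 0 → 1/3 = 1
(φ ∨ ψ) ∨ (φ → χ) = 2/3 ∨ 1 = 1
~(χ → χ) ↔ ((φ ∨ ψ) ∨ (φ → χ)) = 0 ↔ 1 = 0
φ ↔ χ = 0 ↔ 1/3 = 2/3
~(φ ↔ χ) = ~2/3 = 1/3
~ψ = ~2/3 = 1/3
~ψ ↔ φ = 1/3 ↔ 0 = 2/3
~(φ ↔ χ) ↔ (~ψ ↔ φ) = 1/3 ↔ 2/3 = 2/3
(~(χ → χ) ↔ ((φ ∨ ψ) ∨ (φ → χ))) → (~(φ ↔ χ) ↔ (~ψ ↔ φ)) = 0 → 2/3 = 1
(((φ → χ) → (φ ↔ (χ → χ))) → ((~(χ → χ) ∨ (ψ → φ)) ↔ ~(φ ∨ ψ))) → ((~(χ → χ) ↔ ((φ ∨ ψ) ∨ (φ → χ))) → (~(φ ↔ χ) ↔ (~ψ ↔ φ))) = 1 → 1 = 1
(((((χ ↔ χ) ∨ (χ → χ)) → ((χ ↔ χ) ∨ φ)) → ((ψ → χ) → ((φ → φ) ∨ ~χ))) → (~((ψ ∨ ψ) → ~(φ → ψ)) ∨ ((((ψ → χ) → χ) ↔ ~φ) → ~(~χ → ψ)))) ∨ ((((φ → χ) → (φ ↔ (χ → χ))) → ((~(χ → χ) ∨ (ψ → φ)) ↔ ~(φ ∨ ψ))) → ((~(χ → χ) ↔ ((φ ∨ ψ) ∨ (φ → χ))) → (~(φ ↔ χ) ↔ (~ψ ↔ φ)))) = 2/3 ∨ 1 = 1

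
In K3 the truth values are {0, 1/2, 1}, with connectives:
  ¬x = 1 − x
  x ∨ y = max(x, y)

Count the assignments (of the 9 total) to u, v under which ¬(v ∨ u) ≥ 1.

1

u = 0, v = 0 ↦ 1  ≥
u = 0, v = 1/2 ↦ 1/2  <
u = 0, v = 1 ↦ 0  <
u = 1/2, v = 0 ↦ 1/2  <
u = 1/2, v = 1/2 ↦ 1/2  <
u = 1/2, v = 1 ↦ 0  <
u = 1, v = 0 ↦ 0  <
u = 1, v = 1/2 ↦ 0  <
u = 1, v = 1 ↦ 0  <
So 1 of the 9 assignments meets the threshold.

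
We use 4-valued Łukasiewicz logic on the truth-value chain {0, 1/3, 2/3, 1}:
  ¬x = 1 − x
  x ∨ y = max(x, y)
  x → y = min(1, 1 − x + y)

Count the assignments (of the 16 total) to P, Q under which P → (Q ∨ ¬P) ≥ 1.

11

P = 0, Q = 0 ↦ 1  ≥
P = 0, Q = 1/3 ↦ 1  ≥
P = 0, Q = 2/3 ↦ 1  ≥
P = 0, Q = 1 ↦ 1  ≥
P = 1/3, Q = 0 ↦ 1  ≥
P = 1/3, Q = 1/3 ↦ 1  ≥
P = 1/3, Q = 2/3 ↦ 1  ≥
P = 1/3, Q = 1 ↦ 1  ≥
P = 2/3, Q = 0 ↦ 2/3  <
P = 2/3, Q = 1/3 ↦ 2/3  <
P = 2/3, Q = 2/3 ↦ 1  ≥
P = 2/3, Q = 1 ↦ 1  ≥
P = 1, Q = 0 ↦ 0  <
P = 1, Q = 1/3 ↦ 1/3  <
P = 1, Q = 2/3 ↦ 2/3  <
P = 1, Q = 1 ↦ 1  ≥
So 11 of the 16 assignments meet the threshold.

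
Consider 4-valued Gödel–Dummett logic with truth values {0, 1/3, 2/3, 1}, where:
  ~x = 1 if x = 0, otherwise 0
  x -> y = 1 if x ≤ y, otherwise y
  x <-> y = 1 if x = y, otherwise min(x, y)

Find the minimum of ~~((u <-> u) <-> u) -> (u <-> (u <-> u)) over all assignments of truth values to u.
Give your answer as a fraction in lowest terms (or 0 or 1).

1/3

Take u = 1/3:
u <-> u = 1/3 <-> 1/3 = 1
(u <-> u) <-> u = 1 <-> 1/3 = 1/3
~((u <-> u) <-> u) = ~1/3 = 0
~~((u <-> u) <-> u) = ~0 = 1
u <-> u = 1/3 <-> 1/3 = 1
u <-> (u <-> u) = 1/3 <-> 1 = 1/3
~~((u <-> u) <-> u) -> (u <-> (u <-> u)) = 1 -> 1/3 = 1/3
No assignment yields a value below 1/3, so this is the minimum.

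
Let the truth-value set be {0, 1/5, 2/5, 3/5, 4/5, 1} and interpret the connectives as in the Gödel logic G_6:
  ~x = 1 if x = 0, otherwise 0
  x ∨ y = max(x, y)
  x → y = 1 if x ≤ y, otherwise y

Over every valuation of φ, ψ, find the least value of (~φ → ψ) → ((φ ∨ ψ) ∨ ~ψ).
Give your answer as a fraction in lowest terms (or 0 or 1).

Take φ = 1/5, ψ = 1/5:
~φ = ~1/5 = 0
~φ → ψ = 0 → 1/5 = 1
φ ∨ ψ = 1/5 ∨ 1/5 = 1/5
~ψ = ~1/5 = 0
(φ ∨ ψ) ∨ ~ψ = 1/5 ∨ 0 = 1/5
(~φ → ψ) → ((φ ∨ ψ) ∨ ~ψ) = 1 → 1/5 = 1/5
No assignment yields a value below 1/5, so this is the minimum.

1/5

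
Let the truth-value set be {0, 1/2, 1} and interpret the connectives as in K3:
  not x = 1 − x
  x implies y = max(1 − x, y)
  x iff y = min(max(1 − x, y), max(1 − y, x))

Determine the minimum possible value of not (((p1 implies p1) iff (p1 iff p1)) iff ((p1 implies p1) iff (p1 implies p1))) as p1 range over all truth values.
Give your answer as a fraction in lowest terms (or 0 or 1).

Take p1 = 0:
p1 implies p1 = 0 implies 0 = 1
p1 iff p1 = 0 iff 0 = 1
(p1 implies p1) iff (p1 iff p1) = 1 iff 1 = 1
p1 implies p1 = 0 implies 0 = 1
p1 implies p1 = 0 implies 0 = 1
(p1 implies p1) iff (p1 implies p1) = 1 iff 1 = 1
((p1 implies p1) iff (p1 iff p1)) iff ((p1 implies p1) iff (p1 implies p1)) = 1 iff 1 = 1
not (((p1 implies p1) iff (p1 iff p1)) iff ((p1 implies p1) iff (p1 implies p1))) = not 1 = 0
No assignment yields a value below 0, so this is the minimum.

0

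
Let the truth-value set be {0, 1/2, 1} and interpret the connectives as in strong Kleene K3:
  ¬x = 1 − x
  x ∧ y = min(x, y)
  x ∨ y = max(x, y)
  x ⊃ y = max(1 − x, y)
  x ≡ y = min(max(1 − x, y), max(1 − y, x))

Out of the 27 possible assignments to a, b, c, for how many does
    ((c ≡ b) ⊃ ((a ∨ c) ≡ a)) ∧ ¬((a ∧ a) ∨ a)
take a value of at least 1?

value 1: 4 assignments (counts)
value 1/2: 13 assignments
value 0: 10 assignments
So 4 of the 27 assignments meet the threshold.

4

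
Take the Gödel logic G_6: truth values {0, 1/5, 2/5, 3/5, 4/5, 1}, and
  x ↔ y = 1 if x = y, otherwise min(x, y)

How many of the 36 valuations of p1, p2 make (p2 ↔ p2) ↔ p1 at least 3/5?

18

value 1: 6 assignments (counts)
value 4/5: 6 assignments (counts)
value 3/5: 6 assignments (counts)
value 2/5: 6 assignments
value 1/5: 6 assignments
value 0: 6 assignments
So 18 of the 36 assignments meet the threshold.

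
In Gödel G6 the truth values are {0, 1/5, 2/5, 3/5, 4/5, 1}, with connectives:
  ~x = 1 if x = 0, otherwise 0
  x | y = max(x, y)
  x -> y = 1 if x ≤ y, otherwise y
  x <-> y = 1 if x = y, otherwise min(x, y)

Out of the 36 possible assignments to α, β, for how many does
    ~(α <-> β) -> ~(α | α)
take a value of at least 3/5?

value 1: 31 assignments (counts)
value 0: 5 assignments
So 31 of the 36 assignments meet the threshold.

31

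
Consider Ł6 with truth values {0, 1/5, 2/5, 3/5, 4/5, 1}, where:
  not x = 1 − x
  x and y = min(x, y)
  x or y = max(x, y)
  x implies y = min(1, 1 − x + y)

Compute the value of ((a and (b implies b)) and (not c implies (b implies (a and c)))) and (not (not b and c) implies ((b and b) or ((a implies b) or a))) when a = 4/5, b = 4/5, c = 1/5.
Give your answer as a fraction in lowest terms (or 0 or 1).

b implies b = 4/5 implies 4/5 = 1
a and (b implies b) = 4/5 and 1 = 4/5
not c = not 1/5 = 4/5
a and c = 4/5 and 1/5 = 1/5
b implies (a and c) = 4/5 implies 1/5 = 2/5
not c implies (b implies (a and c)) = 4/5 implies 2/5 = 3/5
(a and (b implies b)) and (not c implies (b implies (a and c))) = 4/5 and 3/5 = 3/5
not b = not 4/5 = 1/5
not b and c = 1/5 and 1/5 = 1/5
not (not b and c) = not 1/5 = 4/5
b and b = 4/5 and 4/5 = 4/5
a implies b = 4/5 implies 4/5 = 1
(a implies b) or a = 1 or 4/5 = 1
(b and b) or ((a implies b) or a) = 4/5 or 1 = 1
not (not b and c) implies ((b and b) or ((a implies b) or a)) = 4/5 implies 1 = 1
((a and (b implies b)) and (not c implies (b implies (a and c)))) and (not (not b and c) implies ((b and b) or ((a implies b) or a))) = 3/5 and 1 = 3/5

3/5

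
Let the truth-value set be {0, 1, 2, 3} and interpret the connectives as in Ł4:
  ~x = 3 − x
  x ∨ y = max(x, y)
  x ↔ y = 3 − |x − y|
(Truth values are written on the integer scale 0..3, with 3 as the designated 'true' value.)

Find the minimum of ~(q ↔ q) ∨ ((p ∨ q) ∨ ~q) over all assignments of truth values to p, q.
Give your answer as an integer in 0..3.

2

Take p = 0, q = 1:
q ↔ q = 1 ↔ 1 = 3
~(q ↔ q) = ~3 = 0
p ∨ q = 0 ∨ 1 = 1
~q = ~1 = 2
(p ∨ q) ∨ ~q = 1 ∨ 2 = 2
~(q ↔ q) ∨ ((p ∨ q) ∨ ~q) = 0 ∨ 2 = 2
No assignment yields a value below 2, so this is the minimum.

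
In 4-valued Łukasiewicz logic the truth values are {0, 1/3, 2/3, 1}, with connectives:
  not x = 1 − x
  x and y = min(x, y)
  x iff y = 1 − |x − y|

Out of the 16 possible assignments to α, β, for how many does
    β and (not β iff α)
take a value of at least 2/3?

α = 0, β = 0 ↦ 0  <
α = 0, β = 1/3 ↦ 1/3  <
α = 0, β = 2/3 ↦ 2/3  ≥
α = 0, β = 1 ↦ 1  ≥
α = 1/3, β = 0 ↦ 0  <
α = 1/3, β = 1/3 ↦ 1/3  <
α = 1/3, β = 2/3 ↦ 2/3  ≥
α = 1/3, β = 1 ↦ 2/3  ≥
α = 2/3, β = 0 ↦ 0  <
α = 2/3, β = 1/3 ↦ 1/3  <
α = 2/3, β = 2/3 ↦ 2/3  ≥
α = 2/3, β = 1 ↦ 1/3  <
α = 1, β = 0 ↦ 0  <
α = 1, β = 1/3 ↦ 1/3  <
α = 1, β = 2/3 ↦ 1/3  <
α = 1, β = 1 ↦ 0  <
So 5 of the 16 assignments meet the threshold.

5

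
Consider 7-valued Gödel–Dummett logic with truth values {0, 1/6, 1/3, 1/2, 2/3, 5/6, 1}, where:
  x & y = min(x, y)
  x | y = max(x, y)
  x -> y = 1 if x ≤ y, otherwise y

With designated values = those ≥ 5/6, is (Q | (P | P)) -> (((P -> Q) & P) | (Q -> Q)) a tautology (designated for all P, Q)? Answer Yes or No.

Yes

At P = 1/2, Q = 1/6, for instance:
P | P = 1/2 | 1/2 = 1/2
Q | (P | P) = 1/6 | 1/2 = 1/2
P -> Q = 1/2 -> 1/6 = 1/6
(P -> Q) & P = 1/6 & 1/2 = 1/6
Q -> Q = 1/6 -> 1/6 = 1
((P -> Q) & P) | (Q -> Q) = 1/6 | 1 = 1
(Q | (P | P)) -> (((P -> Q) & P) | (Q -> Q)) = 1/2 -> 1 = 1
and checking the remaining 48 assignments likewise gives ≥ 5/6 in every case.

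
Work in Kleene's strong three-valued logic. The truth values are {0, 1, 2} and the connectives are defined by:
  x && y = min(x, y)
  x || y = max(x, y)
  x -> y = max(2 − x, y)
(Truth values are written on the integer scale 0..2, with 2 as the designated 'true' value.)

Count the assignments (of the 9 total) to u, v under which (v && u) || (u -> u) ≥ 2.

6

u = 0, v = 0 ↦ 2  ≥
u = 0, v = 1 ↦ 2  ≥
u = 0, v = 2 ↦ 2  ≥
u = 1, v = 0 ↦ 1  <
u = 1, v = 1 ↦ 1  <
u = 1, v = 2 ↦ 1  <
u = 2, v = 0 ↦ 2  ≥
u = 2, v = 1 ↦ 2  ≥
u = 2, v = 2 ↦ 2  ≥
So 6 of the 9 assignments meet the threshold.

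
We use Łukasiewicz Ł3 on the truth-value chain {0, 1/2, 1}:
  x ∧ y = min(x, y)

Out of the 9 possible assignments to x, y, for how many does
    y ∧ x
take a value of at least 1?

x = 0, y = 0 ↦ 0  <
x = 0, y = 1/2 ↦ 0  <
x = 0, y = 1 ↦ 0  <
x = 1/2, y = 0 ↦ 0  <
x = 1/2, y = 1/2 ↦ 1/2  <
x = 1/2, y = 1 ↦ 1/2  <
x = 1, y = 0 ↦ 0  <
x = 1, y = 1/2 ↦ 1/2  <
x = 1, y = 1 ↦ 1  ≥
So 1 of the 9 assignments meets the threshold.

1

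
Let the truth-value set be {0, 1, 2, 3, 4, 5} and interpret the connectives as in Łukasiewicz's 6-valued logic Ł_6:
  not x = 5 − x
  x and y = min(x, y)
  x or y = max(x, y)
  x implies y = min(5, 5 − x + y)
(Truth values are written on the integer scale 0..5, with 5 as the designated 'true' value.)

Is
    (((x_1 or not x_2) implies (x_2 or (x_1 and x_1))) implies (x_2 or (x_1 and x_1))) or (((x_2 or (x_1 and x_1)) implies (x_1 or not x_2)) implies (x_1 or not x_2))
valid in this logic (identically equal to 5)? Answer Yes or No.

Counterexample: take x_1 = 0, x_2 = 1.
not x_2 = not 1 = 4
x_1 or not x_2 = 0 or 4 = 4
x_1 and x_1 = 0 and 0 = 0
x_2 or (x_1 and x_1) = 1 or 0 = 1
(x_1 or not x_2) implies (x_2 or (x_1 and x_1)) = 4 implies 1 = 2
((x_1 or not x_2) implies (x_2 or (x_1 and x_1))) implies (x_2 or (x_1 and x_1)) = 2 implies 1 = 4
(x_2 or (x_1 and x_1)) implies (x_1 or not x_2) = 1 implies 4 = 5
((x_2 or (x_1 and x_1)) implies (x_1 or not x_2)) implies (x_1 or not x_2) = 5 implies 4 = 4
(((x_1 or not x_2) implies (x_2 or (x_1 and x_1))) implies (x_2 or (x_1 and x_1))) or (((x_2 or (x_1 and x_1)) implies (x_1 or not x_2)) implies (x_1 or not x_2)) = 4 or 4 = 4
This gives 4 ≠ 5.

No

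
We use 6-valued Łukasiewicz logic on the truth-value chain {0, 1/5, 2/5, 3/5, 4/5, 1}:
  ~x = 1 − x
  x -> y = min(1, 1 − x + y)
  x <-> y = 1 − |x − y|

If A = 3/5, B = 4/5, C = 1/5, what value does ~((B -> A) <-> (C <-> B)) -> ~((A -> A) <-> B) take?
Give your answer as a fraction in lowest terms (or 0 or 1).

B -> A = 4/5 -> 3/5 = 4/5
C <-> B = 1/5 <-> 4/5 = 2/5
(B -> A) <-> (C <-> B) = 4/5 <-> 2/5 = 3/5
~((B -> A) <-> (C <-> B)) = ~3/5 = 2/5
A -> A = 3/5 -> 3/5 = 1
(A -> A) <-> B = 1 <-> 4/5 = 4/5
~((A -> A) <-> B) = ~4/5 = 1/5
~((B -> A) <-> (C <-> B)) -> ~((A -> A) <-> B) = 2/5 -> 1/5 = 4/5

4/5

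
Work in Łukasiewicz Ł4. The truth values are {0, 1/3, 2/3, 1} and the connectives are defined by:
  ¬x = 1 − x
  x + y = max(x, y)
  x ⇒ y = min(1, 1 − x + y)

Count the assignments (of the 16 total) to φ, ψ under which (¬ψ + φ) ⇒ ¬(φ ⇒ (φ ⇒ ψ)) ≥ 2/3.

φ = 0, ψ = 0 ↦ 0  <
φ = 0, ψ = 1/3 ↦ 1/3  <
φ = 0, ψ = 2/3 ↦ 2/3  ≥
φ = 0, ψ = 1 ↦ 1  ≥
φ = 1/3, ψ = 0 ↦ 0  <
φ = 1/3, ψ = 1/3 ↦ 1/3  <
φ = 1/3, ψ = 2/3 ↦ 2/3  ≥
φ = 1/3, ψ = 1 ↦ 2/3  ≥
φ = 2/3, ψ = 0 ↦ 1/3  <
φ = 2/3, ψ = 1/3 ↦ 1/3  <
φ = 2/3, ψ = 2/3 ↦ 1/3  <
φ = 2/3, ψ = 1 ↦ 1/3  <
φ = 1, ψ = 0 ↦ 1  ≥
φ = 1, ψ = 1/3 ↦ 2/3  ≥
φ = 1, ψ = 2/3 ↦ 1/3  <
φ = 1, ψ = 1 ↦ 0  <
So 6 of the 16 assignments meet the threshold.

6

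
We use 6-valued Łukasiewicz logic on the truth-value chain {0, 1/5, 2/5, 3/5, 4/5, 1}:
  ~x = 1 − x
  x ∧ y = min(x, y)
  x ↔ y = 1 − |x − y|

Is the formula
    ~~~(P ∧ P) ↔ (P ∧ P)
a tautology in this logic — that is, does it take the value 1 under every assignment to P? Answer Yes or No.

Counterexample: take P = 0.
P ∧ P = 0 ∧ 0 = 0
~(P ∧ P) = ~0 = 1
~~(P ∧ P) = ~1 = 0
~~~(P ∧ P) = ~0 = 1
~~~(P ∧ P) ↔ (P ∧ P) = 1 ↔ 0 = 0
This gives 0 ≠ 1.

No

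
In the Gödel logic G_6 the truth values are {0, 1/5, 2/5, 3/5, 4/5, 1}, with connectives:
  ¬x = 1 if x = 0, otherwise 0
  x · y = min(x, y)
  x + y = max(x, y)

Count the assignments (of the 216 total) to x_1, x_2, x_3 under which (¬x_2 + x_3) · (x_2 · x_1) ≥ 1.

1

value 1: 1 assignment (counts)
value 4/5: 7 assignments
value 3/5: 19 assignments
value 2/5: 37 assignments
value 1/5: 61 assignments
value 0: 91 assignments
So 1 of the 216 assignments meets the threshold.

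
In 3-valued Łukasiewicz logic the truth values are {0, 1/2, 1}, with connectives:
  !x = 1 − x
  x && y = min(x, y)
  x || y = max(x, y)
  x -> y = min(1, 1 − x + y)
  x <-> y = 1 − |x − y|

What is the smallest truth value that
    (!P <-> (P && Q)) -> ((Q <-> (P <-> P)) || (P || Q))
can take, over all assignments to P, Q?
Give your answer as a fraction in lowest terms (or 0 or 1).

Take P = 1/2, Q = 1/2:
!P = !1/2 = 1/2
P && Q = 1/2 && 1/2 = 1/2
!P <-> (P && Q) = 1/2 <-> 1/2 = 1
P <-> P = 1/2 <-> 1/2 = 1
Q <-> (P <-> P) = 1/2 <-> 1 = 1/2
P || Q = 1/2 || 1/2 = 1/2
(Q <-> (P <-> P)) || (P || Q) = 1/2 || 1/2 = 1/2
(!P <-> (P && Q)) -> ((Q <-> (P <-> P)) || (P || Q)) = 1 -> 1/2 = 1/2
No assignment yields a value below 1/2, so this is the minimum.

1/2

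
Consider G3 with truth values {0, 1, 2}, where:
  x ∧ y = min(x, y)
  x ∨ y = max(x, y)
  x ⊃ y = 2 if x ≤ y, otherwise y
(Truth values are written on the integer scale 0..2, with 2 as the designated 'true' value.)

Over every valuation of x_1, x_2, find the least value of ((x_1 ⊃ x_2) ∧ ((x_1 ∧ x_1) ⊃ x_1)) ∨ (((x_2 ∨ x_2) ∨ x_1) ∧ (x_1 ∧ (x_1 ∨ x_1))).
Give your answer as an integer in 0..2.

Take x_1 = 1, x_2 = 0:
x_1 ⊃ x_2 = 1 ⊃ 0 = 0
x_1 ∧ x_1 = 1 ∧ 1 = 1
(x_1 ∧ x_1) ⊃ x_1 = 1 ⊃ 1 = 2
(x_1 ⊃ x_2) ∧ ((x_1 ∧ x_1) ⊃ x_1) = 0 ∧ 2 = 0
x_2 ∨ x_2 = 0 ∨ 0 = 0
(x_2 ∨ x_2) ∨ x_1 = 0 ∨ 1 = 1
x_1 ∨ x_1 = 1 ∨ 1 = 1
x_1 ∧ (x_1 ∨ x_1) = 1 ∧ 1 = 1
((x_2 ∨ x_2) ∨ x_1) ∧ (x_1 ∧ (x_1 ∨ x_1)) = 1 ∧ 1 = 1
((x_1 ⊃ x_2) ∧ ((x_1 ∧ x_1) ⊃ x_1)) ∨ (((x_2 ∨ x_2) ∨ x_1) ∧ (x_1 ∧ (x_1 ∨ x_1))) = 0 ∨ 1 = 1
No assignment yields a value below 1, so this is the minimum.

1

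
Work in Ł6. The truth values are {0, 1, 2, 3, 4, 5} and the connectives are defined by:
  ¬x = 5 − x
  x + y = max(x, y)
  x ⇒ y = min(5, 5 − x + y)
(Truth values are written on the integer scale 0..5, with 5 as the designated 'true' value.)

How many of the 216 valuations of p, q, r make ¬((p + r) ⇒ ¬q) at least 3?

value 5: 11 assignments (counts)
value 4: 20 assignments (counts)
value 3: 27 assignments (counts)
value 2: 32 assignments
value 1: 35 assignments
value 0: 91 assignments
So 58 of the 216 assignments meet the threshold.

58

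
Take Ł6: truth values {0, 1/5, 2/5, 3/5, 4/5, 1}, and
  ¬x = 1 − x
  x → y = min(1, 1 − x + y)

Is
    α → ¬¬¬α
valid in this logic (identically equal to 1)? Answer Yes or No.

Counterexample: take α = 3/5.
¬α = ¬3/5 = 2/5
¬¬α = ¬2/5 = 3/5
¬¬¬α = ¬3/5 = 2/5
α → ¬¬¬α = 3/5 → 2/5 = 4/5
This gives 4/5 ≠ 1.

No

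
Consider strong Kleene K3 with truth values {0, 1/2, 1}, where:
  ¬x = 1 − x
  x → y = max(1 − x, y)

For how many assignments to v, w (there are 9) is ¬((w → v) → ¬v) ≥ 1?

3

v = 0, w = 0 ↦ 0  <
v = 0, w = 1/2 ↦ 0  <
v = 0, w = 1 ↦ 0  <
v = 1/2, w = 0 ↦ 1/2  <
v = 1/2, w = 1/2 ↦ 1/2  <
v = 1/2, w = 1 ↦ 1/2  <
v = 1, w = 0 ↦ 1  ≥
v = 1, w = 1/2 ↦ 1  ≥
v = 1, w = 1 ↦ 1  ≥
So 3 of the 9 assignments meet the threshold.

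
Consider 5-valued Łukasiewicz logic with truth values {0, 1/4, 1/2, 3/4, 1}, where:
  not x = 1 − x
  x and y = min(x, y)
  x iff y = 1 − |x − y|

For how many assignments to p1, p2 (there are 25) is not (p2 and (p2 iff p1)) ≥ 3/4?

13

value 1: 6 assignments (counts)
value 3/4: 7 assignments (counts)
value 1/2: 7 assignments
value 1/4: 4 assignments
value 0: 1 assignment
So 13 of the 25 assignments meet the threshold.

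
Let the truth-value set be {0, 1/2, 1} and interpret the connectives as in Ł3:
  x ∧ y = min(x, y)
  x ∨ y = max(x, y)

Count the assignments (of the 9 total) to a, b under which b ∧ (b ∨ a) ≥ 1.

a = 0, b = 0 ↦ 0  <
a = 0, b = 1/2 ↦ 1/2  <
a = 0, b = 1 ↦ 1  ≥
a = 1/2, b = 0 ↦ 0  <
a = 1/2, b = 1/2 ↦ 1/2  <
a = 1/2, b = 1 ↦ 1  ≥
a = 1, b = 0 ↦ 0  <
a = 1, b = 1/2 ↦ 1/2  <
a = 1, b = 1 ↦ 1  ≥
So 3 of the 9 assignments meet the threshold.

3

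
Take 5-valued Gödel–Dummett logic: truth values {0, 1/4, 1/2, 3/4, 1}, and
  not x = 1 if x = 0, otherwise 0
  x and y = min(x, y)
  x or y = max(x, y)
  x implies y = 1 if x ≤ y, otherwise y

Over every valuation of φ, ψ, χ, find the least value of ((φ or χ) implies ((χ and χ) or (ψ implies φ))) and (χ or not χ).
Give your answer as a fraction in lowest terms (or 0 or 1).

1/4

Take φ = 0, ψ = 0, χ = 1/4:
φ or χ = 0 or 1/4 = 1/4
χ and χ = 1/4 and 1/4 = 1/4
ψ implies φ = 0 implies 0 = 1
(χ and χ) or (ψ implies φ) = 1/4 or 1 = 1
(φ or χ) implies ((χ and χ) or (ψ implies φ)) = 1/4 implies 1 = 1
not χ = not 1/4 = 0
χ or not χ = 1/4 or 0 = 1/4
((φ or χ) implies ((χ and χ) or (ψ implies φ))) and (χ or not χ) = 1 and 1/4 = 1/4
No assignment yields a value below 1/4, so this is the minimum.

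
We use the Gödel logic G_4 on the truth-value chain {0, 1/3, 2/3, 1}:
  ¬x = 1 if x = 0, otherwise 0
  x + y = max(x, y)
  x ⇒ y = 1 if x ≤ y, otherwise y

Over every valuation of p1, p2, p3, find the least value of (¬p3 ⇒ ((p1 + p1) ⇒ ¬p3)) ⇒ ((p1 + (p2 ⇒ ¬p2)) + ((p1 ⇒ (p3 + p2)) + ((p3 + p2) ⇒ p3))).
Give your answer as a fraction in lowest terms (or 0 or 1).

Take p1 = 2/3, p2 = 1/3, p3 = 0:
¬p3 = ¬0 = 1
p1 + p1 = 2/3 + 2/3 = 2/3
¬p3 = ¬0 = 1
(p1 + p1) ⇒ ¬p3 = 2/3 ⇒ 1 = 1
¬p3 ⇒ ((p1 + p1) ⇒ ¬p3) = 1 ⇒ 1 = 1
¬p2 = ¬1/3 = 0
p2 ⇒ ¬p2 = 1/3 ⇒ 0 = 0
p1 + (p2 ⇒ ¬p2) = 2/3 + 0 = 2/3
p3 + p2 = 0 + 1/3 = 1/3
p1 ⇒ (p3 + p2) = 2/3 ⇒ 1/3 = 1/3
p3 + p2 = 0 + 1/3 = 1/3
(p3 + p2) ⇒ p3 = 1/3 ⇒ 0 = 0
(p1 ⇒ (p3 + p2)) + ((p3 + p2) ⇒ p3) = 1/3 + 0 = 1/3
(p1 + (p2 ⇒ ¬p2)) + ((p1 ⇒ (p3 + p2)) + ((p3 + p2) ⇒ p3)) = 2/3 + 1/3 = 2/3
(¬p3 ⇒ ((p1 + p1) ⇒ ¬p3)) ⇒ ((p1 + (p2 ⇒ ¬p2)) + ((p1 ⇒ (p3 + p2)) + ((p3 + p2) ⇒ p3))) = 1 ⇒ 2/3 = 2/3
No assignment yields a value below 2/3, so this is the minimum.

2/3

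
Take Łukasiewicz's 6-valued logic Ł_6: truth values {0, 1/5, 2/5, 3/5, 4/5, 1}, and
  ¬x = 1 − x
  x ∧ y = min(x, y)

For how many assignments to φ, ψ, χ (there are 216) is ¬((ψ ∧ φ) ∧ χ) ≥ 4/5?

value 1: 91 assignments (counts)
value 4/5: 61 assignments (counts)
value 3/5: 37 assignments
value 2/5: 19 assignments
value 1/5: 7 assignments
value 0: 1 assignment
So 152 of the 216 assignments meet the threshold.

152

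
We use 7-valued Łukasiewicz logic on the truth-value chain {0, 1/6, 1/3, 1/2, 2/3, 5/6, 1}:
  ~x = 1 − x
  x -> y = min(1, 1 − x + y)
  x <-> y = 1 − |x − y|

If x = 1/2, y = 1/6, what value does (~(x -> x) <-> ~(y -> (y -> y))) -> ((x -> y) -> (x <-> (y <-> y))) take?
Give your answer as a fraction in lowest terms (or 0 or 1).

x -> x = 1/2 -> 1/2 = 1
~(x -> x) = ~1 = 0
y -> y = 1/6 -> 1/6 = 1
y -> (y -> y) = 1/6 -> 1 = 1
~(y -> (y -> y)) = ~1 = 0
~(x -> x) <-> ~(y -> (y -> y)) = 0 <-> 0 = 1
x -> y = 1/2 -> 1/6 = 2/3
y <-> y = 1/6 <-> 1/6 = 1
x <-> (y <-> y) = 1/2 <-> 1 = 1/2
(x -> y) -> (x <-> (y <-> y)) = 2/3 -> 1/2 = 5/6
(~(x -> x) <-> ~(y -> (y -> y))) -> ((x -> y) -> (x <-> (y <-> y))) = 1 -> 5/6 = 5/6

5/6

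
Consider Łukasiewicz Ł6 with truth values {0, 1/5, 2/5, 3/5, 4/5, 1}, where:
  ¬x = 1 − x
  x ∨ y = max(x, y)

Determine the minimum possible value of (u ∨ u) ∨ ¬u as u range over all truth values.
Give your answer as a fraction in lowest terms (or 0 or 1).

3/5

Take u = 2/5:
u ∨ u = 2/5 ∨ 2/5 = 2/5
¬u = ¬2/5 = 3/5
(u ∨ u) ∨ ¬u = 2/5 ∨ 3/5 = 3/5
No assignment yields a value below 3/5, so this is the minimum.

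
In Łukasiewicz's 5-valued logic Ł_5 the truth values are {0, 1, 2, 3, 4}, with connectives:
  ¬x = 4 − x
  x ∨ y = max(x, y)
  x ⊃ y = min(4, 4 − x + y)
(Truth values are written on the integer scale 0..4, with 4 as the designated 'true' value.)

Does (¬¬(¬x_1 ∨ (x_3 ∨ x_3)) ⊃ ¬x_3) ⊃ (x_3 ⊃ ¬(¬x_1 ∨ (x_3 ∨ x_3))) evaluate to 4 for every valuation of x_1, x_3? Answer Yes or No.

Yes

At x_1 = 3, x_3 = 1, for instance:
¬x_1 = ¬3 = 1
x_3 ∨ x_3 = 1 ∨ 1 = 1
¬x_1 ∨ (x_3 ∨ x_3) = 1 ∨ 1 = 1
¬(¬x_1 ∨ (x_3 ∨ x_3)) = ¬1 = 3
¬¬(¬x_1 ∨ (x_3 ∨ x_3)) = ¬3 = 1
¬x_3 = ¬1 = 3
¬¬(¬x_1 ∨ (x_3 ∨ x_3)) ⊃ ¬x_3 = 1 ⊃ 3 = 4
x_3 ⊃ ¬(¬x_1 ∨ (x_3 ∨ x_3)) = 1 ⊃ 3 = 4
(¬¬(¬x_1 ∨ (x_3 ∨ x_3)) ⊃ ¬x_3) ⊃ (x_3 ⊃ ¬(¬x_1 ∨ (x_3 ∨ x_3))) = 4 ⊃ 4 = 4
and checking the remaining 24 assignments likewise gives ≥ 4 in every case.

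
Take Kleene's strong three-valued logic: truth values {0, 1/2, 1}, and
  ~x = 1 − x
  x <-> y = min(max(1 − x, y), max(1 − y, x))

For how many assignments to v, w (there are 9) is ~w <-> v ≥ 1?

v = 0, w = 0 ↦ 0  <
v = 0, w = 1/2 ↦ 1/2  <
v = 0, w = 1 ↦ 1  ≥
v = 1/2, w = 0 ↦ 1/2  <
v = 1/2, w = 1/2 ↦ 1/2  <
v = 1/2, w = 1 ↦ 1/2  <
v = 1, w = 0 ↦ 1  ≥
v = 1, w = 1/2 ↦ 1/2  <
v = 1, w = 1 ↦ 0  <
So 2 of the 9 assignments meet the threshold.

2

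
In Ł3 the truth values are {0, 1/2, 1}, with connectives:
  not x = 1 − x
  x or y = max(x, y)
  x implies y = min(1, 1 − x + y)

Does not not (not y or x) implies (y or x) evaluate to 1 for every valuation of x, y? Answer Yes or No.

Counterexample: take x = 0, y = 0.
not y = not 0 = 1
not y or x = 1 or 0 = 1
not (not y or x) = not 1 = 0
not not (not y or x) = not 0 = 1
y or x = 0 or 0 = 0
not not (not y or x) implies (y or x) = 1 implies 0 = 0
This gives 0 ≠ 1.

No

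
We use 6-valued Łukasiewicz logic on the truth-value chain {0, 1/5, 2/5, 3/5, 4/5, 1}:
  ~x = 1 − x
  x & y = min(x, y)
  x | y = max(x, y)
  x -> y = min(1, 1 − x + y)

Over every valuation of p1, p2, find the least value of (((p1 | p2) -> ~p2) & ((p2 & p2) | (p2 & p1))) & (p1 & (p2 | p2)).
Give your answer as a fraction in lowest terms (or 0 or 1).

Take p1 = 0, p2 = 0:
p1 | p2 = 0 | 0 = 0
~p2 = ~0 = 1
(p1 | p2) -> ~p2 = 0 -> 1 = 1
p2 & p2 = 0 & 0 = 0
p2 & p1 = 0 & 0 = 0
(p2 & p2) | (p2 & p1) = 0 | 0 = 0
((p1 | p2) -> ~p2) & ((p2 & p2) | (p2 & p1)) = 1 & 0 = 0
p2 | p2 = 0 | 0 = 0
p1 & (p2 | p2) = 0 & 0 = 0
(((p1 | p2) -> ~p2) & ((p2 & p2) | (p2 & p1))) & (p1 & (p2 | p2)) = 0 & 0 = 0
No assignment yields a value below 0, so this is the minimum.

0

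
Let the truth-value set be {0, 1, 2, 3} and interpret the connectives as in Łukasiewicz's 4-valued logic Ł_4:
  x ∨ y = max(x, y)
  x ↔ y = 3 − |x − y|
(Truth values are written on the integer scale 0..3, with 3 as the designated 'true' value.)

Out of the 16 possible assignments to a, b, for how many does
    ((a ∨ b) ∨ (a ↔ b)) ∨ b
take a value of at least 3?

10

a = 0, b = 0 ↦ 3  ≥
a = 0, b = 1 ↦ 2  <
a = 0, b = 2 ↦ 2  <
a = 0, b = 3 ↦ 3  ≥
a = 1, b = 0 ↦ 2  <
a = 1, b = 1 ↦ 3  ≥
a = 1, b = 2 ↦ 2  <
a = 1, b = 3 ↦ 3  ≥
a = 2, b = 0 ↦ 2  <
a = 2, b = 1 ↦ 2  <
a = 2, b = 2 ↦ 3  ≥
a = 2, b = 3 ↦ 3  ≥
a = 3, b = 0 ↦ 3  ≥
a = 3, b = 1 ↦ 3  ≥
a = 3, b = 2 ↦ 3  ≥
a = 3, b = 3 ↦ 3  ≥
So 10 of the 16 assignments meet the threshold.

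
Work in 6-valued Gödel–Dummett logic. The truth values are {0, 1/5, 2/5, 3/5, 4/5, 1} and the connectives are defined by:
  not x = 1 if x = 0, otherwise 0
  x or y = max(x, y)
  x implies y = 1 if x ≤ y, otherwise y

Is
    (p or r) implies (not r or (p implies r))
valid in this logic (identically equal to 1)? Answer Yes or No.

Counterexample: take p = 2/5, r = 1/5.
p or r = 2/5 or 1/5 = 2/5
not r = not 1/5 = 0
p implies r = 2/5 implies 1/5 = 1/5
not r or (p implies r) = 0 or 1/5 = 1/5
(p or r) implies (not r or (p implies r)) = 2/5 implies 1/5 = 1/5
This gives 1/5 ≠ 1.

No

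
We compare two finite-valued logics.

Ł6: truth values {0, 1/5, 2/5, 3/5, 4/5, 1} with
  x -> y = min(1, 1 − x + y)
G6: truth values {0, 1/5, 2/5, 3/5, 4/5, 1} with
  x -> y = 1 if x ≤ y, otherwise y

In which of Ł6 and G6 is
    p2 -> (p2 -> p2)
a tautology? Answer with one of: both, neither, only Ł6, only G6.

both

In Ł6: every assignment gives 1 — tautology.
In G6: every assignment gives 1 — tautology.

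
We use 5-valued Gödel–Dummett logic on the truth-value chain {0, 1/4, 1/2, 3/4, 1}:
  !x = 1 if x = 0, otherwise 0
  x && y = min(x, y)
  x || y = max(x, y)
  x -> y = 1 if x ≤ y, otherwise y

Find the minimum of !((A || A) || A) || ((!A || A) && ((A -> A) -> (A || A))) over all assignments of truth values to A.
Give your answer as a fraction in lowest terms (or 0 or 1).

Take A = 1/4:
A || A = 1/4 || 1/4 = 1/4
(A || A) || A = 1/4 || 1/4 = 1/4
!((A || A) || A) = !1/4 = 0
!A = !1/4 = 0
!A || A = 0 || 1/4 = 1/4
A -> A = 1/4 -> 1/4 = 1
A || A = 1/4 || 1/4 = 1/4
(A -> A) -> (A || A) = 1 -> 1/4 = 1/4
(!A || A) && ((A -> A) -> (A || A)) = 1/4 && 1/4 = 1/4
!((A || A) || A) || ((!A || A) && ((A -> A) -> (A || A))) = 0 || 1/4 = 1/4
No assignment yields a value below 1/4, so this is the minimum.

1/4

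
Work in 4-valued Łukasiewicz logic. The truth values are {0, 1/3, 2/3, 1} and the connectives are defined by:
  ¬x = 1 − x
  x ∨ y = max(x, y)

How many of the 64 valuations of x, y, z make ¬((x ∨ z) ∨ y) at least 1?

1

value 1: 1 assignment (counts)
value 2/3: 7 assignments
value 1/3: 19 assignments
value 0: 37 assignments
So 1 of the 64 assignments meets the threshold.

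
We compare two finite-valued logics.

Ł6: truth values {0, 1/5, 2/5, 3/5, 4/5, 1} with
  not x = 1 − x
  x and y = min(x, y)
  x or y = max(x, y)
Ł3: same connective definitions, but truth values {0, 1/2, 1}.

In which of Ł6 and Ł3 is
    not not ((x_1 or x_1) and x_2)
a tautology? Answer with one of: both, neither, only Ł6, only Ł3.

neither

In Ł6: at x_1 = 0, x_2 = 0 the value is 0 — not a tautology.
In Ł3: at x_1 = 0, x_2 = 0 the value is 0 — not a tautology.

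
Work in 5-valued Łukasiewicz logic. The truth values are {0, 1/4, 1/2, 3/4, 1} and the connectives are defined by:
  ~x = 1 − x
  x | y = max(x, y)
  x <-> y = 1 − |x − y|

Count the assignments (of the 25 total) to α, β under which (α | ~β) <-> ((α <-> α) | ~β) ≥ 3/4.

value 1: 9 assignments (counts)
value 3/4: 7 assignments (counts)
value 1/2: 5 assignments
value 1/4: 3 assignments
value 0: 1 assignment
So 16 of the 25 assignments meet the threshold.

16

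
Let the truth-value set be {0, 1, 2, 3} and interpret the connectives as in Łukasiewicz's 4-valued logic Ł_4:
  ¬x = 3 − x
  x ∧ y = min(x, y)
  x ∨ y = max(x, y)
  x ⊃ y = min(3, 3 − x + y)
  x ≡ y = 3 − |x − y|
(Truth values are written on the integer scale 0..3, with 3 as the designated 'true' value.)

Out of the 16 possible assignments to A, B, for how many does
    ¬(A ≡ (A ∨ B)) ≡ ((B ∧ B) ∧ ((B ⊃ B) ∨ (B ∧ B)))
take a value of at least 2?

A = 0, B = 0 ↦ 3  ≥
A = 0, B = 1 ↦ 3  ≥
A = 0, B = 2 ↦ 3  ≥
A = 0, B = 3 ↦ 3  ≥
A = 1, B = 0 ↦ 3  ≥
A = 1, B = 1 ↦ 2  ≥
A = 1, B = 2 ↦ 2  ≥
A = 1, B = 3 ↦ 2  ≥
A = 2, B = 0 ↦ 3  ≥
A = 2, B = 1 ↦ 2  ≥
A = 2, B = 2 ↦ 1  <
A = 2, B = 3 ↦ 1  <
A = 3, B = 0 ↦ 3  ≥
A = 3, B = 1 ↦ 2  ≥
A = 3, B = 2 ↦ 1  <
A = 3, B = 3 ↦ 0  <
So 12 of the 16 assignments meet the threshold.

12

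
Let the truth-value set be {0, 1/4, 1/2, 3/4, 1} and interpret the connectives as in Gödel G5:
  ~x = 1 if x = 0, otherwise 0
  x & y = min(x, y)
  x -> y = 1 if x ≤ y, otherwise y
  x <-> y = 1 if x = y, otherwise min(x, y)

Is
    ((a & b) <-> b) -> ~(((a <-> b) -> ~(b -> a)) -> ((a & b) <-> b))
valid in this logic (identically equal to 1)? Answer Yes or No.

No

Counterexample: take a = 0, b = 0.
a & b = 0 & 0 = 0
(a & b) <-> b = 0 <-> 0 = 1
a <-> b = 0 <-> 0 = 1
b -> a = 0 -> 0 = 1
~(b -> a) = ~1 = 0
(a <-> b) -> ~(b -> a) = 1 -> 0 = 0
((a <-> b) -> ~(b -> a)) -> ((a & b) <-> b) = 0 -> 1 = 1
~(((a <-> b) -> ~(b -> a)) -> ((a & b) <-> b)) = ~1 = 0
((a & b) <-> b) -> ~(((a <-> b) -> ~(b -> a)) -> ((a & b) <-> b)) = 1 -> 0 = 0
This gives 0 ≠ 1.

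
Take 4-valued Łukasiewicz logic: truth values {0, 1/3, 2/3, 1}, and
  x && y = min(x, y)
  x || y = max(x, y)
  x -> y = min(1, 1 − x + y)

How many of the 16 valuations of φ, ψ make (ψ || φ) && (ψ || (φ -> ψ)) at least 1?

4

φ = 0, ψ = 0 ↦ 0  <
φ = 0, ψ = 1/3 ↦ 1/3  <
φ = 0, ψ = 2/3 ↦ 2/3  <
φ = 0, ψ = 1 ↦ 1  ≥
φ = 1/3, ψ = 0 ↦ 1/3  <
φ = 1/3, ψ = 1/3 ↦ 1/3  <
φ = 1/3, ψ = 2/3 ↦ 2/3  <
φ = 1/3, ψ = 1 ↦ 1  ≥
φ = 2/3, ψ = 0 ↦ 1/3  <
φ = 2/3, ψ = 1/3 ↦ 2/3  <
φ = 2/3, ψ = 2/3 ↦ 2/3  <
φ = 2/3, ψ = 1 ↦ 1  ≥
φ = 1, ψ = 0 ↦ 0  <
φ = 1, ψ = 1/3 ↦ 1/3  <
φ = 1, ψ = 2/3 ↦ 2/3  <
φ = 1, ψ = 1 ↦ 1  ≥
So 4 of the 16 assignments meet the threshold.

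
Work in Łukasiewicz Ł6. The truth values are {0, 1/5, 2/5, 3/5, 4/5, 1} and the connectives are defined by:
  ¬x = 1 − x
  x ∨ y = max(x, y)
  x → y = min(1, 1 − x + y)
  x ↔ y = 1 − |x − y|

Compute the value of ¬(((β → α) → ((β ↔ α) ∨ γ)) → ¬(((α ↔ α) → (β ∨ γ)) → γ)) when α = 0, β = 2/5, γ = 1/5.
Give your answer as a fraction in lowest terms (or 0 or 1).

β → α = 2/5 → 0 = 3/5
β ↔ α = 2/5 ↔ 0 = 3/5
(β ↔ α) ∨ γ = 3/5 ∨ 1/5 = 3/5
(β → α) → ((β ↔ α) ∨ γ) = 3/5 → 3/5 = 1
α ↔ α = 0 ↔ 0 = 1
β ∨ γ = 2/5 ∨ 1/5 = 2/5
(α ↔ α) → (β ∨ γ) = 1 → 2/5 = 2/5
((α ↔ α) → (β ∨ γ)) → γ = 2/5 → 1/5 = 4/5
¬(((α ↔ α) → (β ∨ γ)) → γ) = ¬4/5 = 1/5
((β → α) → ((β ↔ α) ∨ γ)) → ¬(((α ↔ α) → (β ∨ γ)) → γ) = 1 → 1/5 = 1/5
¬(((β → α) → ((β ↔ α) ∨ γ)) → ¬(((α ↔ α) → (β ∨ γ)) → γ)) = ¬1/5 = 4/5

4/5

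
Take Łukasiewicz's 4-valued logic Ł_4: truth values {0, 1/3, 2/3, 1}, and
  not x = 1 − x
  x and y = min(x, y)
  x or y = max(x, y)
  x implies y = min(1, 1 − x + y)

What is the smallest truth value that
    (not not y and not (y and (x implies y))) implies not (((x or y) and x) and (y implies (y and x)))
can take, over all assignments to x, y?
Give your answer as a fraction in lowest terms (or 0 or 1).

Take x = 1, y = 1/3:
not y = not 1/3 = 2/3
not not y = not 2/3 = 1/3
x implies y = 1 implies 1/3 = 1/3
y and (x implies y) = 1/3 and 1/3 = 1/3
not (y and (x implies y)) = not 1/3 = 2/3
not not y and not (y and (x implies y)) = 1/3 and 2/3 = 1/3
x or y = 1 or 1/3 = 1
(x or y) and x = 1 and 1 = 1
y and x = 1/3 and 1 = 1/3
y implies (y and x) = 1/3 implies 1/3 = 1
((x or y) and x) and (y implies (y and x)) = 1 and 1 = 1
not (((x or y) and x) and (y implies (y and x))) = not 1 = 0
(not not y and not (y and (x implies y))) implies not (((x or y) and x) and (y implies (y and x))) = 1/3 implies 0 = 2/3
No assignment yields a value below 2/3, so this is the minimum.

2/3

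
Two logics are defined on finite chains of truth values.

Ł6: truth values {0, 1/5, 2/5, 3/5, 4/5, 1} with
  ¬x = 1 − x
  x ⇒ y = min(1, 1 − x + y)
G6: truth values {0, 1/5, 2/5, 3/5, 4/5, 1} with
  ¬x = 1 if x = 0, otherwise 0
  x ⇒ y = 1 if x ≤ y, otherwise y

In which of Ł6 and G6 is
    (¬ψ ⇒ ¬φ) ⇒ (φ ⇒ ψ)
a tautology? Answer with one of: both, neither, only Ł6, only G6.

In Ł6: every assignment gives 1 — tautology.
In G6: at φ = 2/5, ψ = 1/5 the value is 1/5 — not a tautology.

only Ł6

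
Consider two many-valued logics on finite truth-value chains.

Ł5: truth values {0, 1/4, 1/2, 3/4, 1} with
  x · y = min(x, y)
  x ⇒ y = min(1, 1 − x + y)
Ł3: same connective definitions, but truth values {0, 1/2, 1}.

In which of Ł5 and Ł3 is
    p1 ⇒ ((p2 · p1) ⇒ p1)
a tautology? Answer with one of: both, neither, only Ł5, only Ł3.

In Ł5: every assignment gives 1 — tautology.
In Ł3: every assignment gives 1 — tautology.

both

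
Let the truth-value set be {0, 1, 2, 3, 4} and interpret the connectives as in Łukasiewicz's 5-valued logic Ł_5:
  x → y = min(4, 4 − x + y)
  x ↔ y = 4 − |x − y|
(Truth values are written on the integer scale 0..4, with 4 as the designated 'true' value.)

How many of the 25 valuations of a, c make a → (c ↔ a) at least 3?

21

value 4: 19 assignments (counts)
value 3: 2 assignments (counts)
value 2: 2 assignments
value 1: 1 assignment
value 0: 1 assignment
So 21 of the 25 assignments meet the threshold.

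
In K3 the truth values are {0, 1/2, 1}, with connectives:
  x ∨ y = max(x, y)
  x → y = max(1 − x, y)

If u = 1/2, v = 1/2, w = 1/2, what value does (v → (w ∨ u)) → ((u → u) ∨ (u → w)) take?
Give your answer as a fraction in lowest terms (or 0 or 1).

1/2

w ∨ u = 1/2 ∨ 1/2 = 1/2
v → (w ∨ u) = 1/2 → 1/2 = 1/2
u → u = 1/2 → 1/2 = 1/2
u → w = 1/2 → 1/2 = 1/2
(u → u) ∨ (u → w) = 1/2 ∨ 1/2 = 1/2
(v → (w ∨ u)) → ((u → u) ∨ (u → w)) = 1/2 → 1/2 = 1/2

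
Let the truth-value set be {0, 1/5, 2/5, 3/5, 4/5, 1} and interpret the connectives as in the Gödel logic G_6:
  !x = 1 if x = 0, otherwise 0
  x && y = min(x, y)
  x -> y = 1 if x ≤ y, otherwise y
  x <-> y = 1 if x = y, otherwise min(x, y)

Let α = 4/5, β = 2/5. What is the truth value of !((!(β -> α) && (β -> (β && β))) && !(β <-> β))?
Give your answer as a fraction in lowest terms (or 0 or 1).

β -> α = 2/5 -> 4/5 = 1
!(β -> α) = !1 = 0
β && β = 2/5 && 2/5 = 2/5
β -> (β && β) = 2/5 -> 2/5 = 1
!(β -> α) && (β -> (β && β)) = 0 && 1 = 0
β <-> β = 2/5 <-> 2/5 = 1
!(β <-> β) = !1 = 0
(!(β -> α) && (β -> (β && β))) && !(β <-> β) = 0 && 0 = 0
!((!(β -> α) && (β -> (β && β))) && !(β <-> β)) = !0 = 1

1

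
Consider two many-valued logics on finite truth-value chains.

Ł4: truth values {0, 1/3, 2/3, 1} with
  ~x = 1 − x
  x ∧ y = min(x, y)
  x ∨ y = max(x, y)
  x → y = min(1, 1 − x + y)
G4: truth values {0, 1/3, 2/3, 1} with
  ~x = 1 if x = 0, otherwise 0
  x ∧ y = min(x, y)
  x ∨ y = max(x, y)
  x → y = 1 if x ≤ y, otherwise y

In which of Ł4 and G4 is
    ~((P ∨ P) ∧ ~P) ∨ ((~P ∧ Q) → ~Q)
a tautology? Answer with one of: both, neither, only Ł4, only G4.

In Ł4: at P = 1/3, Q = 2/3 the value is 2/3 — not a tautology.
In G4: every assignment gives 1 — tautology.

only G4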